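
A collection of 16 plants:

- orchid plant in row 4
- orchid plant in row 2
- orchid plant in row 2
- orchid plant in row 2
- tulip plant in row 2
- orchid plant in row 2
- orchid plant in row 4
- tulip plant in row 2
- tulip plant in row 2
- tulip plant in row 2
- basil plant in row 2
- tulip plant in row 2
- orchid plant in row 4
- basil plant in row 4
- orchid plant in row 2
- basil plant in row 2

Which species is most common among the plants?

orchid

Counts by species: orchid 8, tulip 5, basil 3.
The maximum is 8, held uniquely by orchid.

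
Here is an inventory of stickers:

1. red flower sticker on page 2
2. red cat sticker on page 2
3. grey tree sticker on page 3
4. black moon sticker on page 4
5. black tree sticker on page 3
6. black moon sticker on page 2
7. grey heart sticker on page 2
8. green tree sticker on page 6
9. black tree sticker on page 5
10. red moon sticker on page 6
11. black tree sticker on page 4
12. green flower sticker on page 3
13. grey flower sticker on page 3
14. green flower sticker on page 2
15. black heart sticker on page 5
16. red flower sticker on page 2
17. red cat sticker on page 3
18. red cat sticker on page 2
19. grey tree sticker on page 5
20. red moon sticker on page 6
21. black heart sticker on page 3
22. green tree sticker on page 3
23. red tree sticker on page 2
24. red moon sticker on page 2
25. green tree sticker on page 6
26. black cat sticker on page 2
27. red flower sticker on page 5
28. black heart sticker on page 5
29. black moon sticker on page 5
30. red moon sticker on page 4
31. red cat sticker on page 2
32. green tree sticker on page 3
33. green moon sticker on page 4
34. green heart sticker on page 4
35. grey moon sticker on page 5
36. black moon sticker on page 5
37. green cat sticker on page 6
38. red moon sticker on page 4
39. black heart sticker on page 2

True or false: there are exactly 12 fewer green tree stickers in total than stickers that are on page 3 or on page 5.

green tree stickers: 4.
stickers on page 3 or on page 5: 16.
The claim requires 16 − 4 (= 12) to equal 12, which holds.

True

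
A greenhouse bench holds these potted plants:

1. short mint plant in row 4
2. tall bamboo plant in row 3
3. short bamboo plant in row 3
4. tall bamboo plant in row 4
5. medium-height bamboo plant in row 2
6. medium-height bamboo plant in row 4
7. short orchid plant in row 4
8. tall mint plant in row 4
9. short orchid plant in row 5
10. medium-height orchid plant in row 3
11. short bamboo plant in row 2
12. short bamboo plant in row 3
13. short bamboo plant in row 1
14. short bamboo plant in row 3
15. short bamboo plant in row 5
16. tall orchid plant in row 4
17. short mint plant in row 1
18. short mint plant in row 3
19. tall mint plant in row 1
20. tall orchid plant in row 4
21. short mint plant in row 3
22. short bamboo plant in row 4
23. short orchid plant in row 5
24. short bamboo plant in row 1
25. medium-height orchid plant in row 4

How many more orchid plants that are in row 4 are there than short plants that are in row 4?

orchid plants in row 4: 4.
short plants in row 4: 3.
4 − 3 = 1.

1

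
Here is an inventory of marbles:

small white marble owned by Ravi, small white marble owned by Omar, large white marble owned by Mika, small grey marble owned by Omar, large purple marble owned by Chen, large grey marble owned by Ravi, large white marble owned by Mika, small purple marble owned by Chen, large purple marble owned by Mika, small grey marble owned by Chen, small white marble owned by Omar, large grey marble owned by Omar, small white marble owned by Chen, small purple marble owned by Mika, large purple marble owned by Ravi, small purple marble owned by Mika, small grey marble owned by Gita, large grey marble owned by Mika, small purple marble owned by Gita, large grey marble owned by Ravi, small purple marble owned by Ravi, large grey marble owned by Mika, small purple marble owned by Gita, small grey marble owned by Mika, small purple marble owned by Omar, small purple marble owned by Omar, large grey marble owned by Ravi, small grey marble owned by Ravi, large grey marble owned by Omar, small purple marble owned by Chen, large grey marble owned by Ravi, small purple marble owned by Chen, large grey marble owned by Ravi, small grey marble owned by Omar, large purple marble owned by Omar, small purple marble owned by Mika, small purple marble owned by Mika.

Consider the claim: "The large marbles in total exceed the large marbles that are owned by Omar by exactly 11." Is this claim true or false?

|large marbles| = 15.
|large marbles owned by Omar| = 3.
The claim requires 15 − 3 (= 12) to equal 11, which does not hold.

False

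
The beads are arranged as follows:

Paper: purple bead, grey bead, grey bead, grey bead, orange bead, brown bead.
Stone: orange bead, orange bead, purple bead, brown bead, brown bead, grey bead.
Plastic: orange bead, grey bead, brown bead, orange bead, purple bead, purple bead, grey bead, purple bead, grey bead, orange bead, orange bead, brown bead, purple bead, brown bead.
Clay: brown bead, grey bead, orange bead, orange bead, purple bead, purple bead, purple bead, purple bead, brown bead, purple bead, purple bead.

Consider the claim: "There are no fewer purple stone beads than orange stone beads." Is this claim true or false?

|purple stone beads| = 1.
|orange stone beads| = 2.
The claim requires 1 ≥ 2, which does not hold.

False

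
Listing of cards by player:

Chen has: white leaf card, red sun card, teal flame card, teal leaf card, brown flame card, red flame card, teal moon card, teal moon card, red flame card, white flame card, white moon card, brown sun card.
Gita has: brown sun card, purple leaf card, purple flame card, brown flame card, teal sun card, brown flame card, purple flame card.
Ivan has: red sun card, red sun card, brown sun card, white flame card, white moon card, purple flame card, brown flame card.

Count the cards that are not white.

21

Total cards: 26; with the excluded value: 5; remaining 26 − 5 = 21.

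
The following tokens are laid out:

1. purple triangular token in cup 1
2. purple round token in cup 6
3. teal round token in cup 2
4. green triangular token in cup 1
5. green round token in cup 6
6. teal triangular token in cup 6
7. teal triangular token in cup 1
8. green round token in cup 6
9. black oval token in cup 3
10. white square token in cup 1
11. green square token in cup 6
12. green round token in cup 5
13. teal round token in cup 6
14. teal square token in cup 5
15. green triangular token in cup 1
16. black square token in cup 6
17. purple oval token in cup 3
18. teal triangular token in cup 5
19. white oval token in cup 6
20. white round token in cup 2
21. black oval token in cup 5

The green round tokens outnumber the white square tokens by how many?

green round tokens: 3.
white square tokens: 1.
3 − 1 = 2.

2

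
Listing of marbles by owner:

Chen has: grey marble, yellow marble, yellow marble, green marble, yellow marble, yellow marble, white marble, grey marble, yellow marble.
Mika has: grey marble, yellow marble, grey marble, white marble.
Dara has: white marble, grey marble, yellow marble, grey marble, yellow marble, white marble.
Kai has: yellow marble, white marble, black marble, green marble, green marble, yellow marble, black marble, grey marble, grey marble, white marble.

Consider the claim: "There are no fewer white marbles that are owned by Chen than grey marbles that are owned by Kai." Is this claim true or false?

white marbles owned by Chen: 1.
grey marbles owned by Kai: 2.
The claim requires 1 ≥ 2, which does not hold.

False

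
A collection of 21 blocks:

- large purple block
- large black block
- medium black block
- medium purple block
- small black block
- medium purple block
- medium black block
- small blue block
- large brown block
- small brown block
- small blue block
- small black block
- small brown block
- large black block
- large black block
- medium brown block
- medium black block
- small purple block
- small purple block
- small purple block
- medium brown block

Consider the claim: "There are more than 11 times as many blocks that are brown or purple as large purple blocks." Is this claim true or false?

False

blocks that are brown or purple: 11.
large purple blocks: 1.
The claim requires 11 > 11 × 1 = 11, which does not hold.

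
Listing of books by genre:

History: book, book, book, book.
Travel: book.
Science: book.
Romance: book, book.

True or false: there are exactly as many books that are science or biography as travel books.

True

There is 1 book that is science or biography.
There is 1 travel book.
The claim requires 1 = 1, which holds.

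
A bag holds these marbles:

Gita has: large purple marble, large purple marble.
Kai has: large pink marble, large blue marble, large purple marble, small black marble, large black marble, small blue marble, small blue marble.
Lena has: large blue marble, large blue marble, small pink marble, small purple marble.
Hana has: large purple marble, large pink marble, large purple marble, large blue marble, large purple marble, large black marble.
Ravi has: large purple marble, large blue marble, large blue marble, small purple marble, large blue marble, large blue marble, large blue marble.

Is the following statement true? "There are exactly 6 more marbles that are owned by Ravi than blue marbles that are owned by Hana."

True

Count of marbles owned by Ravi: 7.
Count of blue marbles owned by Hana: 1.
The claim requires 7 − 1 (= 6) to equal 6, which holds.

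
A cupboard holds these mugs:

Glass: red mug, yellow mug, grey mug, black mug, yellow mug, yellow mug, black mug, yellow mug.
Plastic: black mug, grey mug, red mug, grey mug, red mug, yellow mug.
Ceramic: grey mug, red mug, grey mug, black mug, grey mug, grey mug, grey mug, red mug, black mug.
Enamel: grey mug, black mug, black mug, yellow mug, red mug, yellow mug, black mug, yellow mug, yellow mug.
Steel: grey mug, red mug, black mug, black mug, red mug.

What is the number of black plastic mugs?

1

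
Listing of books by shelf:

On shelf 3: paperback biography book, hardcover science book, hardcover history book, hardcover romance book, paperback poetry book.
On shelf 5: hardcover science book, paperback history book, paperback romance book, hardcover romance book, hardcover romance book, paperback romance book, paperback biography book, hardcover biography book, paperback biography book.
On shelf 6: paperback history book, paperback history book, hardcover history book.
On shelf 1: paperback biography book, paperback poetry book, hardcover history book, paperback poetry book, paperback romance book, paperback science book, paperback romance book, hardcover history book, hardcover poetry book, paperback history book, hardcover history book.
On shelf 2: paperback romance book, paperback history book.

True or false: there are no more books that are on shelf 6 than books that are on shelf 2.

books on shelf 6: 3.
books on shelf 2: 2.
The claim requires 3 ≤ 2, which does not hold.

False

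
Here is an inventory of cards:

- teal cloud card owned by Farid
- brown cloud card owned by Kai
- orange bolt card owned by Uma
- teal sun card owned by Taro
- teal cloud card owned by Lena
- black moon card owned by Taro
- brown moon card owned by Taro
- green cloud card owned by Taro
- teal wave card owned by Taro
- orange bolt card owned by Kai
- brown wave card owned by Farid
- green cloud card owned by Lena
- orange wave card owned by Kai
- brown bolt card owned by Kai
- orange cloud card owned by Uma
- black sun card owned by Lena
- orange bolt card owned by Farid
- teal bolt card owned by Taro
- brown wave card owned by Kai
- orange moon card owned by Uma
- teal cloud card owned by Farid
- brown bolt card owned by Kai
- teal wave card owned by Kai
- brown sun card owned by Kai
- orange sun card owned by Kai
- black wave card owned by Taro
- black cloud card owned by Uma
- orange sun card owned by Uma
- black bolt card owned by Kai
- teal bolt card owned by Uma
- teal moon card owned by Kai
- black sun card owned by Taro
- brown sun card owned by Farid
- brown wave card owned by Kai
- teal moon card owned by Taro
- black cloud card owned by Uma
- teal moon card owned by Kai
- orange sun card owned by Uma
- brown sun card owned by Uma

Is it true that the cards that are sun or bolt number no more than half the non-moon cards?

False

|cards that are sun or bolt| = 17.
|non-moon cards| = 33.
The claim requires 2 × 17 = 34 ≤ 33, which does not hold.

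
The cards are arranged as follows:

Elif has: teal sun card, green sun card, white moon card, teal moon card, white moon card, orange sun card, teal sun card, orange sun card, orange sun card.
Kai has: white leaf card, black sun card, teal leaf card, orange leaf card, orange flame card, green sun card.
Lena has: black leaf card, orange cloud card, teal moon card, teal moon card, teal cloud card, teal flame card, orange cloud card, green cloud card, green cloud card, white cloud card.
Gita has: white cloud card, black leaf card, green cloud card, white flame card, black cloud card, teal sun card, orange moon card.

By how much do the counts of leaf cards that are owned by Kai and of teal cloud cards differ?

2

leaf cards owned by Kai: 3. teal cloud cards: 1.
|3 − 1| = 3 − 1 = 2.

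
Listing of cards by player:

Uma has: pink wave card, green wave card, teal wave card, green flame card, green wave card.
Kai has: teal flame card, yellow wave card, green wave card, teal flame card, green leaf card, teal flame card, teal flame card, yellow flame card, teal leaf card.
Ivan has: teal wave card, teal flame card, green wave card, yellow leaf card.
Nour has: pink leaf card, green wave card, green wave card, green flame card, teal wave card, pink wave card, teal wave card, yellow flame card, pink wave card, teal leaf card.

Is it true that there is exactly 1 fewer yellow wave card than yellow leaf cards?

False

There is 1 yellow wave card.
There is 1 yellow leaf card.
The claim requires 1 − 1 (= 0) to equal 1, which does not hold.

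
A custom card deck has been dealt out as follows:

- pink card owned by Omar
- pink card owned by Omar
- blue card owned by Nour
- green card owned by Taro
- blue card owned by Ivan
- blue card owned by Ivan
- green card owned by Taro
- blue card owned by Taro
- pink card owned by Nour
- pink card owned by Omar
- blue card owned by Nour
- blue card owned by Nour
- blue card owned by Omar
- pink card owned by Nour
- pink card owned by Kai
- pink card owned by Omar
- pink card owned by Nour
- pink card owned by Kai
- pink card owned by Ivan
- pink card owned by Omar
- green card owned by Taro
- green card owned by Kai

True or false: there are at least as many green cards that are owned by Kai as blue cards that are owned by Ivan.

green cards owned by Kai: 1.
blue cards owned by Ivan: 2.
The claim requires 1 ≥ 2, which does not hold.

False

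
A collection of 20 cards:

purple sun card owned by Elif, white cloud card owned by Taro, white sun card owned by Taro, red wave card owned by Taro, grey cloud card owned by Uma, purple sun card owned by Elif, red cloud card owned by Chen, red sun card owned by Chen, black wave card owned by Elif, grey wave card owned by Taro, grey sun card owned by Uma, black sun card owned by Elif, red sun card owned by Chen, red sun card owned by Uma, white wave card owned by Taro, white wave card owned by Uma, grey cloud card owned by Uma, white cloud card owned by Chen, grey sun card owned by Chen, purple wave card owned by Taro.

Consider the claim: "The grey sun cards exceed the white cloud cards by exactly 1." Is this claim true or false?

grey sun cards: 2.
white cloud cards: 2.
The claim requires 2 − 2 (= 0) to equal 1, which does not hold.

False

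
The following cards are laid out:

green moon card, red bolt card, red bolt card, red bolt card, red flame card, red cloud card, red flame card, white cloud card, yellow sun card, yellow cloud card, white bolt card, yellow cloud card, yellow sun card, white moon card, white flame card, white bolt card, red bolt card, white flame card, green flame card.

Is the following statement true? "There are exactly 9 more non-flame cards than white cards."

|non-flame cards| = 14.
|white cards| = 6.
The claim requires 14 − 6 (= 8) to equal 9, which does not hold.

False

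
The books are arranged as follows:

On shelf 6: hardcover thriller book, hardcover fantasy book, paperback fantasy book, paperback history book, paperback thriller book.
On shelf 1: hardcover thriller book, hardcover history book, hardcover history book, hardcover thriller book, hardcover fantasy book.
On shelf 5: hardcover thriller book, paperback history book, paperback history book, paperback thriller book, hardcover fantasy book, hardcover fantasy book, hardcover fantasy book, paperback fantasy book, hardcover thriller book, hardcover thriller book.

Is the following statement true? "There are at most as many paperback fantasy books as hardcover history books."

There are 2 paperback fantasy books.
There are 2 hardcover history books.
The claim requires 2 ≤ 2, which holds.

True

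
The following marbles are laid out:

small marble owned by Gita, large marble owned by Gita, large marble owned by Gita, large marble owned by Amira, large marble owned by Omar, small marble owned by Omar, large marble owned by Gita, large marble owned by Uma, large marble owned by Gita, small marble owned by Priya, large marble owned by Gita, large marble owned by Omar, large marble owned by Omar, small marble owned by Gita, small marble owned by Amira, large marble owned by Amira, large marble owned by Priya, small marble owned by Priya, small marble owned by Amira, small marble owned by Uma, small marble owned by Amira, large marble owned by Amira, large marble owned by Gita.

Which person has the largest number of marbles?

Counts by owner: Gita→8, Amira→6, Omar→4, Priya→3, Uma→2.
The maximum is 8, held uniquely by Gita.

Gita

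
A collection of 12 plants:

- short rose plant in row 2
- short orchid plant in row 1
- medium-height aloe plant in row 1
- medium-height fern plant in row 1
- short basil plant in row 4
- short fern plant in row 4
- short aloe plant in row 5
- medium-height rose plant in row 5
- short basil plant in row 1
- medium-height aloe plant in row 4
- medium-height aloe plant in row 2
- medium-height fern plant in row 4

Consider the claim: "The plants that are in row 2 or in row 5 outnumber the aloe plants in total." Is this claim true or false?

False

|plants in row 2 or in row 5| = 4.
|aloe plants| = 4.
The claim requires 4 > 4, which does not hold.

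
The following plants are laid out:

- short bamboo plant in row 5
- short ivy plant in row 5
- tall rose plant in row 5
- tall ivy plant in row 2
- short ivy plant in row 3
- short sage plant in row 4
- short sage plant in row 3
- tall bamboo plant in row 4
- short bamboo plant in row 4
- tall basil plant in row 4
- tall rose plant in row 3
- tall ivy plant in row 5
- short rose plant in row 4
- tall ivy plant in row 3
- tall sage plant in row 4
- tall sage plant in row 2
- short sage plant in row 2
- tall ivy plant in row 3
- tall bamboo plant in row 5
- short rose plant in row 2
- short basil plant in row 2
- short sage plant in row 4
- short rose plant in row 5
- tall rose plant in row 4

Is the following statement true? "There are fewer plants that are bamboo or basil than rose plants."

There are 6 plants that are bamboo or basil.
There are 6 rose plants.
The claim requires 6 < 6, which does not hold.

False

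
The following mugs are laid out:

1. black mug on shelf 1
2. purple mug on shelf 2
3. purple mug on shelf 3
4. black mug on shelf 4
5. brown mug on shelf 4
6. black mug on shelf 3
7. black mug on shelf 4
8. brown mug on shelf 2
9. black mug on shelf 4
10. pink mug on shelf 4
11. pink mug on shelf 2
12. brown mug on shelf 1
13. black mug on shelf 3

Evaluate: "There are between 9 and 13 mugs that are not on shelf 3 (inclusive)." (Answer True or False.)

True

There are 10 mugs that are not on shelf 3.
The claim requires 9 ≤ 10 ≤ 13, which holds.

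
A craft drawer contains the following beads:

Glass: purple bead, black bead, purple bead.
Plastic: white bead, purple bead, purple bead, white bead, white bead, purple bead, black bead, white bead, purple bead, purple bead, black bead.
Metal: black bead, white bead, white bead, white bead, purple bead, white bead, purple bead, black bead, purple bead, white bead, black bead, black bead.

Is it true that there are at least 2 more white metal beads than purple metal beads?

True

|white metal beads| = 5.
|purple metal beads| = 3.
The claim requires 5 − 3 = 2 ≥ 2, which holds.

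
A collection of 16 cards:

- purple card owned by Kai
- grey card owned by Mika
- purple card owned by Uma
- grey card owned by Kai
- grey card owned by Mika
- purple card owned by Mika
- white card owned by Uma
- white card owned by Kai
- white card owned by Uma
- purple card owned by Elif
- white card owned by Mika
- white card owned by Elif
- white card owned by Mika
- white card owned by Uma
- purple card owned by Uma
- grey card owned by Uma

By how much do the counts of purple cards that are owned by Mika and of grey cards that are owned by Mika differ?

1

purple cards owned by Mika: 1. grey cards owned by Mika: 2.
|1 − 2| = 2 − 1 = 1.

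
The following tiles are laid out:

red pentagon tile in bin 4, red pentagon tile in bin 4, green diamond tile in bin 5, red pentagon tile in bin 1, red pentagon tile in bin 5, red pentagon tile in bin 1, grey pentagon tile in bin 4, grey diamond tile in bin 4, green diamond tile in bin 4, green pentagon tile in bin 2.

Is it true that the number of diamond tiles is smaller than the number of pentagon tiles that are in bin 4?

|diamond tiles| = 3.
|pentagon tiles in bin 4| = 3.
The claim requires 3 < 3, which does not hold.

False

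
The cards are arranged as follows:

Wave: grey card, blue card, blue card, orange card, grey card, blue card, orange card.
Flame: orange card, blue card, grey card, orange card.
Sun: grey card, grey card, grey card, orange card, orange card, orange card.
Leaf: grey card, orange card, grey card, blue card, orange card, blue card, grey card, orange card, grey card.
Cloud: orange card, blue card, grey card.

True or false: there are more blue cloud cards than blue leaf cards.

|blue cloud cards| = 1.
|blue leaf cards| = 2.
The claim requires 1 > 2, which does not hold.

False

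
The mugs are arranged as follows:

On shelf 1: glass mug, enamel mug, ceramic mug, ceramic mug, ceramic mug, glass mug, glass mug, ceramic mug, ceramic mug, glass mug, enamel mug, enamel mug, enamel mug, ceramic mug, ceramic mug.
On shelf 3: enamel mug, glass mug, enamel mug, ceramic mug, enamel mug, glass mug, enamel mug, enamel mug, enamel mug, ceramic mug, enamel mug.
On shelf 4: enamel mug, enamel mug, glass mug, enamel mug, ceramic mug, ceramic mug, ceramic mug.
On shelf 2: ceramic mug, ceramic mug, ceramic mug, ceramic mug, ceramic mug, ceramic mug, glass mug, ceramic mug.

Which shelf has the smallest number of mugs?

shelf 4

Counts by shelf: shelf 1→15, shelf 3→11, shelf 2→8, shelf 4→7.
The minimum is 7, held uniquely by shelf 4.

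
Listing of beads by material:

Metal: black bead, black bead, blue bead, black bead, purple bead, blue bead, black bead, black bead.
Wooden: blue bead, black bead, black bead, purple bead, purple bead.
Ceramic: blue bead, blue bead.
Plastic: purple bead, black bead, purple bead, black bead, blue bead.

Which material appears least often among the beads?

ceramic

Counts by material: metal 8, plastic 5, wooden 5, ceramic 2.
The minimum is 2, held uniquely by ceramic.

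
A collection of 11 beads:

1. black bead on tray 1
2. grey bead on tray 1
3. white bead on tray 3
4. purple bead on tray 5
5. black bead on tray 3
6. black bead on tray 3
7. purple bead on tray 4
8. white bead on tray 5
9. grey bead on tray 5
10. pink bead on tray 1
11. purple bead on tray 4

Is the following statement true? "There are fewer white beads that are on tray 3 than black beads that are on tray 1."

white beads on tray 3: 1.
black beads on tray 1: 1.
The claim requires 1 < 1, which does not hold.

False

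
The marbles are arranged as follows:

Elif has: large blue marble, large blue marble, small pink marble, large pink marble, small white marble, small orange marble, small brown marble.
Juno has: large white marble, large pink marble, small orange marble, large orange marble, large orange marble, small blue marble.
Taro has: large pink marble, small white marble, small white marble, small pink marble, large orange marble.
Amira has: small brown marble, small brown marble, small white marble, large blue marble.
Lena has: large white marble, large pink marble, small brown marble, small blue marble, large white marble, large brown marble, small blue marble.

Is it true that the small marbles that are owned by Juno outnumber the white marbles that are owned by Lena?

Count of small marbles owned by Juno: 2.
Count of white marbles owned by Lena: 2.
The claim requires 2 > 2, which does not hold.

False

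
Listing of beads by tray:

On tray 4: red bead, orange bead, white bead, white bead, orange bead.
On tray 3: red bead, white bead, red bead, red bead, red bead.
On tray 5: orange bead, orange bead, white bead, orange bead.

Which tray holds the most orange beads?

Counts by tray (restricted to orange beads): tray 5→3, tray 4→2, tray 3→0.
The maximum is 3, held uniquely by tray 5.

tray 5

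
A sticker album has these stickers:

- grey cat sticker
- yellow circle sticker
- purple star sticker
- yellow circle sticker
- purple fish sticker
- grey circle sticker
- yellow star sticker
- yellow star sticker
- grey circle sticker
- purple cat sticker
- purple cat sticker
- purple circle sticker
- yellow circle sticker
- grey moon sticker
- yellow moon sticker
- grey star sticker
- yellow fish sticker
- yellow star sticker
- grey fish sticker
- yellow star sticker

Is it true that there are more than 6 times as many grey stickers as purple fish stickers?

False

|grey stickers| = 6.
|purple fish stickers| = 1.
The claim requires 6 > 6 × 1 = 6, which does not hold.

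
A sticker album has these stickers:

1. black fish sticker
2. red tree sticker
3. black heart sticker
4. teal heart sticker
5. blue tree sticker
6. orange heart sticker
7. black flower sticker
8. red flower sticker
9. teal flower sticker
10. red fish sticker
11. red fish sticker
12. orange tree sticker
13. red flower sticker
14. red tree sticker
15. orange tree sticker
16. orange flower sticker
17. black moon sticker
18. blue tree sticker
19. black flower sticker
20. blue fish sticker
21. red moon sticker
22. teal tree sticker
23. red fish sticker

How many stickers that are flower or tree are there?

flower: 6; tree: 7; together 6 + 7 = 13.

13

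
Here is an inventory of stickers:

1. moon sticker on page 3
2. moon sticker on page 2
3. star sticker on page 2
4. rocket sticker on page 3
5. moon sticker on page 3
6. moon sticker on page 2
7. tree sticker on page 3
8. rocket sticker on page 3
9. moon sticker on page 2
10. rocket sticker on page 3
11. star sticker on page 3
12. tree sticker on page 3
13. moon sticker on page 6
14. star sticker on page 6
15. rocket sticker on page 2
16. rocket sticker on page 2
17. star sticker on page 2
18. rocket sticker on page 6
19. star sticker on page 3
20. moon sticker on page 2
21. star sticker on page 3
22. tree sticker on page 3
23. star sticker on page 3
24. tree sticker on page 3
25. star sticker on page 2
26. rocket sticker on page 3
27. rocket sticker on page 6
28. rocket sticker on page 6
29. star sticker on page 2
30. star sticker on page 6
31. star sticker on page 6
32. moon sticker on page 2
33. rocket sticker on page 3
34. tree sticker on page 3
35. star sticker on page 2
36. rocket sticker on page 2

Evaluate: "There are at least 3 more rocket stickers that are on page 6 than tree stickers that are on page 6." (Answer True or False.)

rocket stickers on page 6: 3.
tree stickers on page 6: 0.
The claim requires 3 − 0 = 3 ≥ 3, which holds.

True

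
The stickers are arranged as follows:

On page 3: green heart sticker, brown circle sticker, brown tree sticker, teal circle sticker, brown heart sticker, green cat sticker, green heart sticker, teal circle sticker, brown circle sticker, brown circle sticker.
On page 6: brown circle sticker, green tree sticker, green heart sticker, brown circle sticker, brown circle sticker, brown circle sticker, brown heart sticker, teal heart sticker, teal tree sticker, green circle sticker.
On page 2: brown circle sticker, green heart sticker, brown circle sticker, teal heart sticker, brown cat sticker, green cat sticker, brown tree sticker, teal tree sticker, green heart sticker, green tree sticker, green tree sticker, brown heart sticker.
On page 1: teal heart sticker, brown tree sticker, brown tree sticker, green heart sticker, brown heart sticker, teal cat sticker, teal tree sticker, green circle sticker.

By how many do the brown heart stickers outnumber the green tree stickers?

brown heart stickers: 4.
green tree stickers: 3.
4 − 3 = 1.

1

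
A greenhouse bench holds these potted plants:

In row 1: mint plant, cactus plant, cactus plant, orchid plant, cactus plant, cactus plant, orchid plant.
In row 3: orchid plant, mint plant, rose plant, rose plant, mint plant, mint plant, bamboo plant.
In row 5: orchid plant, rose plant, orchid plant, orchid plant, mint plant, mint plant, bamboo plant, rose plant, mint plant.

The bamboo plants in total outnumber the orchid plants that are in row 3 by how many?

bamboo plants: 2.
orchid plants in row 3: 1.
2 − 1 = 1.

1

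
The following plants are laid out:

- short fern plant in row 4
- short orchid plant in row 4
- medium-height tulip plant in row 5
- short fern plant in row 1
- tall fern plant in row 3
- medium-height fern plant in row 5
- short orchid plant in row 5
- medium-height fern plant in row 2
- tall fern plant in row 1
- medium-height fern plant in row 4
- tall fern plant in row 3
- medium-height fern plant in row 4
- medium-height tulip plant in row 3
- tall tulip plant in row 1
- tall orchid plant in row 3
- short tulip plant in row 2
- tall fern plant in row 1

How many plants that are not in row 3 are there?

13

Total plants: 17; with the excluded value: 4; remaining 17 − 4 = 13.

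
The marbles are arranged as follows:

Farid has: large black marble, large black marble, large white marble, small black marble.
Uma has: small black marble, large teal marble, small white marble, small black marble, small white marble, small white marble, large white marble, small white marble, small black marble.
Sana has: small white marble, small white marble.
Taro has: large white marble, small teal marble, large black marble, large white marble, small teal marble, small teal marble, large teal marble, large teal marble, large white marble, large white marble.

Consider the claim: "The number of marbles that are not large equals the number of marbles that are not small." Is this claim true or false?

False

|marbles that are not large| = 13.
|marbles that are not small| = 12.
The claim requires 13 = 12, which does not hold.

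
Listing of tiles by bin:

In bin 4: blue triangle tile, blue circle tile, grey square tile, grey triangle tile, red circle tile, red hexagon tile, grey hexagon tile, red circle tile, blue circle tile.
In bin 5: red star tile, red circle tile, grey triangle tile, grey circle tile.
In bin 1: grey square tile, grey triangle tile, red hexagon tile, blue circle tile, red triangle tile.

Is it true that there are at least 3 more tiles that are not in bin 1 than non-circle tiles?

tiles that are not in bin 1: 13.
non-circle tiles: 11.
The claim requires 13 − 11 = 2 ≥ 3, which does not hold.

False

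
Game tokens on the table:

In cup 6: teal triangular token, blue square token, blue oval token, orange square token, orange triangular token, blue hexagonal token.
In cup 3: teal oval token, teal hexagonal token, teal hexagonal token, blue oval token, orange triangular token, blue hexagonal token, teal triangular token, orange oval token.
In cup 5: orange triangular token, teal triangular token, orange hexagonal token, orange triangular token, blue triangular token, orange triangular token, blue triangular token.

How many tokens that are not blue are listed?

14

Total tokens: 21; with the excluded value: 7; remaining 21 − 7 = 14.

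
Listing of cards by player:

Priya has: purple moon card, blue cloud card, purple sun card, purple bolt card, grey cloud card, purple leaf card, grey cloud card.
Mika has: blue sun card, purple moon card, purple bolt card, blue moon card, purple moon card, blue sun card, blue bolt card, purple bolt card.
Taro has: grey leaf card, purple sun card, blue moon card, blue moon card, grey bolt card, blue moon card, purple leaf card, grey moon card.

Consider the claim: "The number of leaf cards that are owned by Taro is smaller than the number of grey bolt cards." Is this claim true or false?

|leaf cards owned by Taro| = 2.
|grey bolt cards| = 1.
The claim requires 2 < 1, which does not hold.

False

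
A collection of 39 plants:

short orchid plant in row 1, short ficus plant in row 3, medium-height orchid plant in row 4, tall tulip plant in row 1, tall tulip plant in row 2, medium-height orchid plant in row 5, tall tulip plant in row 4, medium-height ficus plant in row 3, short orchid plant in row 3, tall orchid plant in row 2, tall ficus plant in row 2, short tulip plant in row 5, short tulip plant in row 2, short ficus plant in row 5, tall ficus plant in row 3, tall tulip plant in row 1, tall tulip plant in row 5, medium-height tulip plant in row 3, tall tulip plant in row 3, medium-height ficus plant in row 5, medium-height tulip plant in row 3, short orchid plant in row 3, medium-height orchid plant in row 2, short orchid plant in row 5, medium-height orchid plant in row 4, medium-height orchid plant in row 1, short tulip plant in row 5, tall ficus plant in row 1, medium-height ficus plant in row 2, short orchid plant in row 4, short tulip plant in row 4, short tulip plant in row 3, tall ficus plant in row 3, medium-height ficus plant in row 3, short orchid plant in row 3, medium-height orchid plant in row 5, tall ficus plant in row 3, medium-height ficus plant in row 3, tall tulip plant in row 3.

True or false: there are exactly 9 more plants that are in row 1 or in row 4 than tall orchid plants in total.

There are 10 plants in row 1 or in row 4.
There is 1 tall orchid plant.
The claim requires 10 − 1 (= 9) to equal 9, which holds.

True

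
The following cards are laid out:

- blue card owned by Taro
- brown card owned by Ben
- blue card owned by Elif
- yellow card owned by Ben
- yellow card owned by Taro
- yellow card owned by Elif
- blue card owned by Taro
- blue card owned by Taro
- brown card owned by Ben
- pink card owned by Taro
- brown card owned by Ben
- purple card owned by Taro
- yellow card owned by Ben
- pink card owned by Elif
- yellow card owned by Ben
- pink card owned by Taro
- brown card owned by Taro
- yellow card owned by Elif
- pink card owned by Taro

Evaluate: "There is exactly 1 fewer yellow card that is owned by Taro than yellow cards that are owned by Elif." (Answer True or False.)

yellow cards owned by Taro: 1.
yellow cards owned by Elif: 2.
The claim requires 2 − 1 (= 1) to equal 1, which holds.

True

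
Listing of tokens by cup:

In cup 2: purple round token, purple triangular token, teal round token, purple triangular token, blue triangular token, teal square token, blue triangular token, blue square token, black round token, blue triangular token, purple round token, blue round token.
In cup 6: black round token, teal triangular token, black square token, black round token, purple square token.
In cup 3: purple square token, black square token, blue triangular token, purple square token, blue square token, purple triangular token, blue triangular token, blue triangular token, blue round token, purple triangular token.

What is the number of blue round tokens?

2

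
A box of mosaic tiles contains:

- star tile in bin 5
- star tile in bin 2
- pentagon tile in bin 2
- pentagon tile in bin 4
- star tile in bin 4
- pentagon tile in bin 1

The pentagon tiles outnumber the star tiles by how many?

0

pentagon tiles: 3.
star tiles: 3.
3 − 3 = 0.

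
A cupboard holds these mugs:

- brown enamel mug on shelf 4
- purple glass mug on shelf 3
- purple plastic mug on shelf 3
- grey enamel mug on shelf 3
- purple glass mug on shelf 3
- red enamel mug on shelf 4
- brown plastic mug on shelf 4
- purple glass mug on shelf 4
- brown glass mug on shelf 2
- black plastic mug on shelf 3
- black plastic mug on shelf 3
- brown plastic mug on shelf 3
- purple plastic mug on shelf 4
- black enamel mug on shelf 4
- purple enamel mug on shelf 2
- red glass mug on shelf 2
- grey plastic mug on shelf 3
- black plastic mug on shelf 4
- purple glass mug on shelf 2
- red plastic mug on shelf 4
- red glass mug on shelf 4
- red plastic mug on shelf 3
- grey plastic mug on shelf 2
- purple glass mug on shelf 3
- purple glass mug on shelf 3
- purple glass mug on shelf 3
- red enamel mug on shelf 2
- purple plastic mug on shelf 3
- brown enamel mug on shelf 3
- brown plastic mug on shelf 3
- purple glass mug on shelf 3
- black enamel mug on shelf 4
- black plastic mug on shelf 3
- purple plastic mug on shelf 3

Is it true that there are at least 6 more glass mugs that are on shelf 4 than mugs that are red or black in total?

False

glass mugs on shelf 4: 2.
mugs that are red or black: 12.
The claim requires 2 − 12 = -10 ≥ 6, which does not hold.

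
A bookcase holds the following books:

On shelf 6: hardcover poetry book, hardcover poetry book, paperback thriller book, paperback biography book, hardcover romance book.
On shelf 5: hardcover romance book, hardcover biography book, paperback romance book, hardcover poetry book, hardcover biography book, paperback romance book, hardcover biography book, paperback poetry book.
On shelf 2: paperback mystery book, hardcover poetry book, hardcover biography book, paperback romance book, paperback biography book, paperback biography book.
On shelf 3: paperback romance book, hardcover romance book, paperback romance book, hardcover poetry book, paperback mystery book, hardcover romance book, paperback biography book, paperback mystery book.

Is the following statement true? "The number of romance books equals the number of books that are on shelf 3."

|romance books| = 9.
|books on shelf 3| = 8.
The claim requires 9 = 8, which does not hold.

False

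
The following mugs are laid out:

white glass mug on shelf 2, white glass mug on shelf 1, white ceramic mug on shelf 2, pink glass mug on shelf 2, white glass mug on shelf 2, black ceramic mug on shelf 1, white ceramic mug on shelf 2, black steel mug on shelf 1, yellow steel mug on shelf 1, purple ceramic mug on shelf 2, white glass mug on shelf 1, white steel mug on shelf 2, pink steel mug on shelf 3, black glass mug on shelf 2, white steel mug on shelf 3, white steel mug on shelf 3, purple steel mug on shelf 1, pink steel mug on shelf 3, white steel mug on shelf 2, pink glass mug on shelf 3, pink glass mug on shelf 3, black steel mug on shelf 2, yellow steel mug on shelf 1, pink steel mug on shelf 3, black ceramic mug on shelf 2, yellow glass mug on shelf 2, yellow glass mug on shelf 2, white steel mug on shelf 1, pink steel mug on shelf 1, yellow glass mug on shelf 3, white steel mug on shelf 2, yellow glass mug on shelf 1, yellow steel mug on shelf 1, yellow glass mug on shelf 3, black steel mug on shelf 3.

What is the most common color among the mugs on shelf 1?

yellow

Counts by color (restricted to mugs on shelf 1): yellow 4, white 3, black 2, pink 1, purple 1.
The maximum is 4, held uniquely by yellow.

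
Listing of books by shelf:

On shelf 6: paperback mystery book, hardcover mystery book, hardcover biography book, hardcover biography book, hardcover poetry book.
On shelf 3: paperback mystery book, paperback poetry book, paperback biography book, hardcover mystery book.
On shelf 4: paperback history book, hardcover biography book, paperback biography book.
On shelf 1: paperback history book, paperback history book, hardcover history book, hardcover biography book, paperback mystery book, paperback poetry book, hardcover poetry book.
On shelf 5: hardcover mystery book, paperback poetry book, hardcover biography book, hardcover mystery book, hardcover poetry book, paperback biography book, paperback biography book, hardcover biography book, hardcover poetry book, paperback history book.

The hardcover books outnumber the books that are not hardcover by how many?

hardcover books: 15.
books that are not hardcover: 14.
15 − 14 = 1.

1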